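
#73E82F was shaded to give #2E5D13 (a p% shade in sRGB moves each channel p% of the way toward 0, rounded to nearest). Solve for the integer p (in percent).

#73E82F is rgb(115, 232, 47); #2E5D13 is rgb(46, 93, 19).
On the G channel (widest range): 93 ≈ 232 + (p/100)(0 − 232), so p ≈ 100×(93 − 232)/(0 − 232) = -13900/-232 = 59.91.
p = 60 reproduces all three channels after rounding.

60%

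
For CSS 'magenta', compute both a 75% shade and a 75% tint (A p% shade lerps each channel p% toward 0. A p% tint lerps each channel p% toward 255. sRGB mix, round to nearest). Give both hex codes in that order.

CSS magenta is rgb(255, 0, 255).
75% shade:
  R: 255 + 0.75×(0−255) = 255 − 191.25 = 63.75 → 64
  G: 0 + 0 = 0 → 0
  B: 255 − 191.25 = 63.75 → 64
  → #400040
75% tint:
  R: 255 + 0 = 255 → 255
  G: 0 + 0.75×(255−0) = 0 + 191.25 = 191.25 → 191
  B: 255 + 0.75×(255−255) = 255 + 0 = 255 → 255
  → #FFBFFF

#400040, #FFBFFF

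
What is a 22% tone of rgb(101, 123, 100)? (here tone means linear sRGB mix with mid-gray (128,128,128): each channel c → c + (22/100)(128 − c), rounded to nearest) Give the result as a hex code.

#6B7C6A

Per channel, c → c + 0.22(128 − c):
  R: 101 + 5.94 = 106.94 → 107
  G: 123 + 0.22×(128−123) = 123 + 1.1 = 124.1 → 124
  B: 100 + 0.22×(128−100) = 100 + 6.16 = 106.16 → 106
rgb(107, 124, 106) = #6B7C6A.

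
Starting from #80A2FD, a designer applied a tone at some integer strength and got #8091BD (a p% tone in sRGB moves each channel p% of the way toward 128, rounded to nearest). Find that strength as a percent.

#80A2FD is rgb(128, 162, 253); #8091BD is rgb(128, 145, 189).
On the B channel (widest range): 189 ≈ 253 + (p/100)(128 − 253), so p ≈ 100×(189 − 253)/(128 − 253) = -6400/-125 = 51.20.
p = 51 reproduces all three channels after rounding.

51%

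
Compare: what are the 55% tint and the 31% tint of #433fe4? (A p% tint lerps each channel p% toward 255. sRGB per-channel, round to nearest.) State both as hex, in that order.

#aaa9f3, #7d7bec

#433fe4 is rgb(67, 63, 228).
55% tint:
  R: 67 + 103.4 = 170.4 → 170
  G: 63 + 0.55×(255−63) = 63 + 105.6 = 168.6 → 169
  B: 228 + 14.85 = 242.85 → 243
  → #aaa9f3
31% tint:
  R: 67 + 0.31×(255−67) = 67 + 58.28 = 125.28 → 125
  G: 63 + 59.52 = 122.52 → 123
  B: 228 + 0.31×(255−228) = 228 + 8.37 = 236.37 → 236
  → #7d7bec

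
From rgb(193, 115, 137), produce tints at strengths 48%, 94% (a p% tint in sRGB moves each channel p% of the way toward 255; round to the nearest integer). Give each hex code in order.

48%: (193 + 29.76 = 222.76→223, 115 + 67.2 = 182.2→182, 137 + 56.64 = 193.64→194) → #DFB6C2
94%: (193 + 58.28 = 251.28→251, 115 + 131.6 = 246.6→247, 137 + 110.92 = 247.92→248) → #FBF7F8

#DFB6C2, #FBF7F8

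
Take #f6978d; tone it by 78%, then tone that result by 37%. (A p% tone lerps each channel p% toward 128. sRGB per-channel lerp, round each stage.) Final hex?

#908382

#f6978d is rgb(246, 151, 141).
A 78% tone moves each channel 78% toward 128:
  R: 246 − 92.04 = 153.96 → 154
  G: 151 − 17.94 = 133.06 → 133
  B: 141 + 0.78×(128−141) = 141 − 10.14 = 130.86 → 131
After the tone: rgb(154, 133, 131) = #9a8583.
A 37% tone moves each channel 37% toward 128:
  R: 154 + 0.37×(128−154) = 154 − 9.62 = 144.38 → 144
  G: 133 + 0.37×(128−133) = 133 − 1.85 = 131.15 → 131
  B: 131 + 0.37×(128−131) = 131 − 1.11 = 129.89 → 130
rgb(144, 131, 130) = #908382.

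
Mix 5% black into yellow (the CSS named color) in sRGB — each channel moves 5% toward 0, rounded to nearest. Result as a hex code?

#F2F200

CSS yellow is rgb(255, 255, 0).
Lerp each channel 5% toward 0:
  R: 255 + 0.05×(0−255) = 255 − 12.75 = 242.25 → 242
  G: 255 + 0.05×(0−255) = 255 − 12.75 = 242.25 → 242
  B: 0 + 0.05×(0−0) = 0 + 0 = 0 → 0
rgb(242, 242, 0) = #F2F200.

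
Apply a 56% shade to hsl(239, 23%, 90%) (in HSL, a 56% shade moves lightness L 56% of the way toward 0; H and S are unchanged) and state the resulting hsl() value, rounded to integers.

hsl(239, 23%, 40%)

L moves 56% from 90 toward 0: 90 − 50.4 = 39.6 → 40.
H and S are unchanged.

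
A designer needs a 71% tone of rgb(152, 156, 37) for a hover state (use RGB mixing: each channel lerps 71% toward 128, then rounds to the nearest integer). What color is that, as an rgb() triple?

rgb(135, 136, 102)

A 71% tone moves each channel 71% toward 128:
  R: 152 + 0.71×(128−152) = 152 − 17.04 = 134.96 → 135
  G: 156 + 0.71×(128−156) = 156 − 19.88 = 136.12 → 136
  B: 37 + 0.71×(128−37) = 37 + 64.61 = 101.61 → 102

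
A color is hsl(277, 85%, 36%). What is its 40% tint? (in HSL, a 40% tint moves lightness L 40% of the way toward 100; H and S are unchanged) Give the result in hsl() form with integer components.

L moves 40% from 36 toward 100: 36 + 25.6 = 61.6 → 62.
H and S are unchanged.

hsl(277, 85%, 62%)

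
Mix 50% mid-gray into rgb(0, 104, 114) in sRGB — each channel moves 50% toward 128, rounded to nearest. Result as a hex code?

Lerp each channel 50% toward 128:
  R: 0 + 0.5×(128−0) = 0 + 64 = 64 → 64
  G: 104 + 0.5×(128−104) = 104 + 12 = 116 → 116
  B: 114 + 0.5×(128−114) = 114 + 7 = 121 → 121
rgb(64, 116, 121) = #407479.

#407479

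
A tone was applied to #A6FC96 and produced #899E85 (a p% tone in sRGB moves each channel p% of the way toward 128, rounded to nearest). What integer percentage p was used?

#A6FC96 is rgb(166, 252, 150); #899E85 is rgb(137, 158, 133).
On the G channel (widest range): 158 ≈ 252 + (p/100)(128 − 252), so p ≈ 100×(158 − 252)/(128 − 252) = -9400/-124 = 75.81.
p = 76 reproduces all three channels after rounding.

76%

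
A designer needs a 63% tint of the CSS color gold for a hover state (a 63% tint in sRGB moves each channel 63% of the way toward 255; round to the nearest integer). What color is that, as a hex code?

#FFF0A1

CSS gold is rgb(255, 215, 0).
A 63% tint moves each channel 63% toward 255:
  R: 255 + 0 = 255 → 255
  G: 215 + 25.2 = 240.2 → 240
  B: 0 + 160.65 = 160.65 → 161
rgb(255, 240, 161) = #FFF0A1.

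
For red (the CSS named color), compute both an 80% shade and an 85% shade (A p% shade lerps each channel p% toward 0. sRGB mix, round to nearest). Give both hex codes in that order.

#330000, #260000

CSS red is rgb(255, 0, 0).
80% shade:
  R: 255 + 0.8×(0−255) = 255 − 204 = 51 → 51
  G: 0 + 0.8×(0−0) = 0 + 0 = 0 → 0
  B: 0 + 0.8×(0−0) = 0 + 0 = 0 → 0
  → #330000
85% shade:
  R: 255 − 216.75 = 38.25 → 38
  G: 0 + 0.85×(0−0) = 0 + 0 = 0 → 0
  B: 0 + 0 = 0 → 0
  → #260000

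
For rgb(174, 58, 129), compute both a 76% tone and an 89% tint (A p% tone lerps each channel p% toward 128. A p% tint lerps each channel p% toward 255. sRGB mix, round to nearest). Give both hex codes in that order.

#8B6F80, #F6E9F1

76% tone:
  R: 174 − 34.96 = 139.04 → 139
  G: 58 + 0.76×(128−58) = 58 + 53.2 = 111.2 → 111
  B: 129 + 0.76×(128−129) = 129 − 0.76 = 128.24 → 128
  → #8B6F80
89% tint:
  R: 174 + 72.09 = 246.09 → 246
  G: 58 + 175.33 = 233.33 → 233
  B: 129 + 0.89×(255−129) = 129 + 112.14 = 241.14 → 241
  → #F6E9F1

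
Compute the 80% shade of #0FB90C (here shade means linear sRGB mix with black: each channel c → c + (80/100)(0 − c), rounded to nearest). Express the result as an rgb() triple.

rgb(3, 37, 2)

#0FB90C is rgb(15, 185, 12).
Per channel, c → c + 0.8(0 − c):
  R: 15 + 0.8×(0−15) = 15 − 12 = 3 → 3
  G: 185 − 148 = 37 → 37
  B: 12 + 0.8×(0−12) = 12 − 9.6 = 2.4 → 2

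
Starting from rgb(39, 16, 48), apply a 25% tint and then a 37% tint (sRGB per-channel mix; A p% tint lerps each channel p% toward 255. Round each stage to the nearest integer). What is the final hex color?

A 25% tint moves each channel 25% toward 255:
  R: 39 + 54 = 93 → 93
  G: 16 + 0.25×(255−16) = 16 + 59.75 = 75.75 → 76
  B: 48 + 51.75 = 99.75 → 100
After the tint: rgb(93, 76, 100) = #5D4C64.
Lerp each channel 37% toward 255:
  R: 93 + 0.37×(255−93) = 93 + 59.94 = 152.94 → 153
  G: 76 + 66.23 = 142.23 → 142
  B: 100 + 57.35 = 157.35 → 157
rgb(153, 142, 157) = #998E9D.

#998E9D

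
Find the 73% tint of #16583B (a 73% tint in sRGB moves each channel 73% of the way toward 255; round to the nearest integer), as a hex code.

#16583B is rgb(22, 88, 59).
A 73% tint moves each channel 73% toward 255:
  R: 22 + 0.73×(255−22) = 22 + 170.09 = 192.09 → 192
  G: 88 + 121.91 = 209.91 → 210
  B: 59 + 143.08 = 202.08 → 202
rgb(192, 210, 202) = #C0D2CA.

#C0D2CA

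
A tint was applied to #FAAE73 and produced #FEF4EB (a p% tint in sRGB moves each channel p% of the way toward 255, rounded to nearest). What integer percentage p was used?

86%

#FAAE73 is rgb(250, 174, 115); #FEF4EB is rgb(254, 244, 235).
On the B channel (widest range): 235 ≈ 115 + (p/100)(255 − 115), so p ≈ 100×(235 − 115)/(255 − 115) = 12000/140 = 85.71.
p = 86 reproduces all three channels after rounding.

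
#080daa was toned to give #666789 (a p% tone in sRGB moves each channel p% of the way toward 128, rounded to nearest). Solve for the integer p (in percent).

#080daa is rgb(8, 13, 170); #666789 is rgb(102, 103, 137).
On the R channel (widest range): 102 ≈ 8 + (p/100)(128 − 8), so p ≈ 100×(102 − 8)/(128 − 8) = 9400/120 = 78.33.
p = 78 reproduces all three channels after rounding.

78%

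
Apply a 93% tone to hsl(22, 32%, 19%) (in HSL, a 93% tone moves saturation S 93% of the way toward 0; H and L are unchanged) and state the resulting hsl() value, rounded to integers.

hsl(22, 2%, 19%)

S moves 93% from 32 toward 0: 32 − 29.76 = 2.24 → 2.
H and L are unchanged.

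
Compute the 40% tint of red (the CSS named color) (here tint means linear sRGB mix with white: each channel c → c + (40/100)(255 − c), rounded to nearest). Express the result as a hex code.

CSS red is rgb(255, 0, 0).
Lerp each channel 40% toward 255:
  R: 255 + 0.4×(255−255) = 255 + 0 = 255 → 255
  G: 0 + 0.4×(255−0) = 0 + 102 = 102 → 102
  B: 0 + 0.4×(255−0) = 0 + 102 = 102 → 102
rgb(255, 102, 102) = #FF6666.

#FF6666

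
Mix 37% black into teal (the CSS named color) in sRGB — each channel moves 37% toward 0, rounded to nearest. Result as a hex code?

CSS teal is rgb(0, 128, 128).
Per channel, c → c + 0.37(0 − c):
  R: 0 + 0 = 0 → 0
  G: 128 + 0.37×(0−128) = 128 − 47.36 = 80.64 → 81
  B: 128 + 0.37×(0−128) = 128 − 47.36 = 80.64 → 81
rgb(0, 81, 81) = #005151.

#005151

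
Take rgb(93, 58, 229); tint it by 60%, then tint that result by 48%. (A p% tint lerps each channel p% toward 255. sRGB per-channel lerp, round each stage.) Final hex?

Lerp each channel 60% toward 255:
  R: 93 + 0.6×(255−93) = 93 + 97.2 = 190.2 → 190
  G: 58 + 0.6×(255−58) = 58 + 118.2 = 176.2 → 176
  B: 229 + 0.6×(255−229) = 229 + 15.6 = 244.6 → 245
After the tint: rgb(190, 176, 245) = #BEB0F5.
A 48% tint moves each channel 48% toward 255:
  R: 190 + 31.2 = 221.2 → 221
  G: 176 + 0.48×(255−176) = 176 + 37.92 = 213.92 → 214
  B: 245 + 4.8 = 249.8 → 250
rgb(221, 214, 250) = #DDD6FA.

#DDD6FA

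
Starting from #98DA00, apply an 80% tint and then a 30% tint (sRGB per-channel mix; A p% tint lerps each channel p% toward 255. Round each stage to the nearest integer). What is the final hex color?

#98DA00 is rgb(152, 218, 0).
An 80% tint moves each channel 80% toward 255:
  R: 152 + 0.8×(255−152) = 152 + 82.4 = 234.4 → 234
  G: 218 + 0.8×(255−218) = 218 + 29.6 = 247.6 → 248
  B: 0 + 204 = 204 → 204
After the tint: rgb(234, 248, 204) = #EAF8CC.
A 30% tint moves each channel 30% toward 255:
  R: 234 + 0.3×(255−234) = 234 + 6.3 = 240.3 → 240
  G: 248 + 0.3×(255−248) = 248 + 2.1 = 250.1 → 250
  B: 204 + 0.3×(255−204) = 204 + 15.3 = 219.3 → 219
rgb(240, 250, 219) = #F0FADB.

#F0FADB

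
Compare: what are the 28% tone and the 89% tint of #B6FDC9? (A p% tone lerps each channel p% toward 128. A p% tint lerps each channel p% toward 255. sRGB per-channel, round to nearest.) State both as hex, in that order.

#B6FDC9 is rgb(182, 253, 201).
28% tone:
  R: 182 + 0.28×(128−182) = 182 − 15.12 = 166.88 → 167
  G: 253 − 35 = 218 → 218
  B: 201 + 0.28×(128−201) = 201 − 20.44 = 180.56 → 181
  → #A7DAB5
89% tint:
  R: 182 + 0.89×(255−182) = 182 + 64.97 = 246.97 → 247
  G: 253 + 1.78 = 254.78 → 255
  B: 201 + 48.06 = 249.06 → 249
  → #F7FFF9

#A7DAB5, #F7FFF9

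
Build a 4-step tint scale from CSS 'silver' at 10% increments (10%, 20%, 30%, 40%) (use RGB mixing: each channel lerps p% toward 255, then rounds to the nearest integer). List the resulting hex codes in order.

CSS silver is rgb(192, 192, 192).
10%: (192 + 6.3 = 198.3→198, 192 + 6.3 = 198.3→198, 192 + 6.3 = 198.3→198) → #C6C6C6
20%: (192 + 12.6 = 204.6→205, 192 + 12.6 = 204.6→205, 192 + 12.6 = 204.6→205) → #CDCDCD
30%: (192 + 18.9 = 210.9→211, 192 + 18.9 = 210.9→211, 192 + 18.9 = 210.9→211) → #D3D3D3
40%: (192 + 25.2 = 217.2→217, 192 + 25.2 = 217.2→217, 192 + 25.2 = 217.2→217) → #D9D9D9

#C6C6C6, #CDCDCD, #D3D3D3, #D9D9D9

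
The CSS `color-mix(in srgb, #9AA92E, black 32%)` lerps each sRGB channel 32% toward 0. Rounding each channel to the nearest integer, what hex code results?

#9AA92E is rgb(154, 169, 46).
Per channel, c → c + 0.32(0 − c):
  R: 154 + 0.32×(0−154) = 154 − 49.28 = 104.72 → 105
  G: 169 + 0.32×(0−169) = 169 − 54.08 = 114.92 → 115
  B: 46 + 0.32×(0−46) = 46 − 14.72 = 31.28 → 31
rgb(105, 115, 31) = #69731F.

#69731F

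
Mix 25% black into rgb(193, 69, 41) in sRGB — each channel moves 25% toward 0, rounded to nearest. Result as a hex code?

#91341F

Per channel, c → c + 0.25(0 − c):
  R: 193 − 48.25 = 144.75 → 145
  G: 69 + 0.25×(0−69) = 69 − 17.25 = 51.75 → 52
  B: 41 − 10.25 = 30.75 → 31
rgb(145, 52, 31) = #91341F.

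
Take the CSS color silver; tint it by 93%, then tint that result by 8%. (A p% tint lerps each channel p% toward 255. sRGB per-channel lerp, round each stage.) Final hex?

CSS silver is rgb(192, 192, 192).
A 93% tint moves each channel 93% toward 255:
  R: 192 + 58.59 = 250.59 → 251
  G: 192 + 0.93×(255−192) = 192 + 58.59 = 250.59 → 251
  B: 192 + 0.93×(255−192) = 192 + 58.59 = 250.59 → 251
After the tint: rgb(251, 251, 251) = #FBFBFB.
An 8% tint moves each channel 8% toward 255:
  R: 251 + 0.08×(255−251) = 251 + 0.32 = 251.32 → 251
  G: 251 + 0.08×(255−251) = 251 + 0.32 = 251.32 → 251
  B: 251 + 0.08×(255−251) = 251 + 0.32 = 251.32 → 251
rgb(251, 251, 251) = #FBFBFB.

#FBFBFB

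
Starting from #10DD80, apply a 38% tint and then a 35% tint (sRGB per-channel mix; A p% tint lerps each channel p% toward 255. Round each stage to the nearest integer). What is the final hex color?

#10DD80 is rgb(16, 221, 128).
A 38% tint moves each channel 38% toward 255:
  R: 16 + 90.82 = 106.82 → 107
  G: 221 + 0.38×(255−221) = 221 + 12.92 = 233.92 → 234
  B: 128 + 0.38×(255−128) = 128 + 48.26 = 176.26 → 176
After the tint: rgb(107, 234, 176) = #6BEAB0.
Lerp each channel 35% toward 255:
  R: 107 + 0.35×(255−107) = 107 + 51.8 = 158.8 → 159
  G: 234 + 0.35×(255−234) = 234 + 7.35 = 241.35 → 241
  B: 176 + 0.35×(255−176) = 176 + 27.65 = 203.65 → 204
rgb(159, 241, 204) = #9FF1CC.

#9FF1CC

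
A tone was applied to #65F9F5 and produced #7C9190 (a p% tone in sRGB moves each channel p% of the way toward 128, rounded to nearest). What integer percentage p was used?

86%

#65F9F5 is rgb(101, 249, 245); #7C9190 is rgb(124, 145, 144).
On the G channel (widest range): 145 ≈ 249 + (p/100)(128 − 249), so p ≈ 100×(145 − 249)/(128 − 249) = -10400/-121 = 85.95.
p = 86 reproduces all three channels after rounding.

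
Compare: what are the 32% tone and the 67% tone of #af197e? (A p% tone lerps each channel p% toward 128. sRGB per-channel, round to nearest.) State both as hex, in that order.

#a03a7f, #905e7f

#af197e is rgb(175, 25, 126).
32% tone:
  R: 175 + 0.32×(128−175) = 175 − 15.04 = 159.96 → 160
  G: 25 + 0.32×(128−25) = 25 + 32.96 = 57.96 → 58
  B: 126 + 0.64 = 126.64 → 127
  → #a03a7f
67% tone:
  R: 175 − 31.49 = 143.51 → 144
  G: 25 + 69.01 = 94.01 → 94
  B: 126 + 1.34 = 127.34 → 127
  → #905e7f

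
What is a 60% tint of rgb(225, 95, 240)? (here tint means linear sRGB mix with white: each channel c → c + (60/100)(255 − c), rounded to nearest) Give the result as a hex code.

Lerp each channel 60% toward 255:
  R: 225 + 0.6×(255−225) = 225 + 18 = 243 → 243
  G: 95 + 0.6×(255−95) = 95 + 96 = 191 → 191
  B: 240 + 9 = 249 → 249
rgb(243, 191, 249) = #F3BFF9.

#F3BFF9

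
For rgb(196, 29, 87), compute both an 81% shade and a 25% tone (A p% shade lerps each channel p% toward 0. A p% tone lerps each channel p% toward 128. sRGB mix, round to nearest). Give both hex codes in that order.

81% shade:
  R: 196 − 158.76 = 37.24 → 37
  G: 29 + 0.81×(0−29) = 29 − 23.49 = 5.51 → 6
  B: 87 + 0.81×(0−87) = 87 − 70.47 = 16.53 → 17
  → #250611
25% tone:
  R: 196 + 0.25×(128−196) = 196 − 17 = 179 → 179
  G: 29 + 0.25×(128−29) = 29 + 24.75 = 53.75 → 54
  B: 87 + 0.25×(128−87) = 87 + 10.25 = 97.25 → 97
  → #B33661

#250611, #B33661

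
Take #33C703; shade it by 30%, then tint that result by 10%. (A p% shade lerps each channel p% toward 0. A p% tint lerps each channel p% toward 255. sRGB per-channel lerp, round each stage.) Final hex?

#33C703 is rgb(51, 199, 3).
A 30% shade moves each channel 30% toward 0:
  R: 51 + 0.3×(0−51) = 51 − 15.3 = 35.7 → 36
  G: 199 − 59.7 = 139.3 → 139
  B: 3 − 0.9 = 2.1 → 2
After the shade: rgb(36, 139, 2) = #248B02.
Lerp each channel 10% toward 255:
  R: 36 + 0.1×(255−36) = 36 + 21.9 = 57.9 → 58
  G: 139 + 11.6 = 150.6 → 151
  B: 2 + 0.1×(255−2) = 2 + 25.3 = 27.3 → 27
rgb(58, 151, 27) = #3A971B.

#3A971B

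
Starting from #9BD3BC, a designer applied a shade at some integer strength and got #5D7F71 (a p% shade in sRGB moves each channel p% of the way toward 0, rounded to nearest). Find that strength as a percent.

40%

#9BD3BC is rgb(155, 211, 188); #5D7F71 is rgb(93, 127, 113).
On the G channel (widest range): 127 ≈ 211 + (p/100)(0 − 211), so p ≈ 100×(127 − 211)/(0 − 211) = -8400/-211 = 39.81.
p = 40 reproduces all three channels after rounding.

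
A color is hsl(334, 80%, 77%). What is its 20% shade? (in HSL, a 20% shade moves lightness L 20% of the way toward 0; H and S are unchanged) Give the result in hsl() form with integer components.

hsl(334, 80%, 62%)

L moves 20% from 77 toward 0: 77 − 15.4 = 61.6 → 62.
H and S are unchanged.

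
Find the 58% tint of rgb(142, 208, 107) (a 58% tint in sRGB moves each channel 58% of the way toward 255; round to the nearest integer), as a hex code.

A 58% tint moves each channel 58% toward 255:
  R: 142 + 65.54 = 207.54 → 208
  G: 208 + 27.26 = 235.26 → 235
  B: 107 + 0.58×(255−107) = 107 + 85.84 = 192.84 → 193
rgb(208, 235, 193) = #d0ebc1.

#d0ebc1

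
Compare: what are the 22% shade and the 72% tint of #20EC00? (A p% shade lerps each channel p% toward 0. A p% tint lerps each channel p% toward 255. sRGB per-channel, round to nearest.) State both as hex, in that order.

#20EC00 is rgb(32, 236, 0).
22% shade:
  R: 32 + 0.22×(0−32) = 32 − 7.04 = 24.96 → 25
  G: 236 + 0.22×(0−236) = 236 − 51.92 = 184.08 → 184
  B: 0 + 0.22×(0−0) = 0 + 0 = 0 → 0
  → #19B800
72% tint:
  R: 32 + 160.56 = 192.56 → 193
  G: 236 + 13.68 = 249.68 → 250
  B: 0 + 0.72×(255−0) = 0 + 183.6 = 183.6 → 184
  → #C1FAB8

#19B800, #C1FAB8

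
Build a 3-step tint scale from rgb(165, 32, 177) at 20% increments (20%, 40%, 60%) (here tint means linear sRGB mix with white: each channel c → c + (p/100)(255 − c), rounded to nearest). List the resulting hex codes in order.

20%: (165 + 18 = 183→183, 32 + 44.6 = 76.6→77, 177 + 15.6 = 192.6→193) → #b74dc1
40%: (165 + 36 = 201→201, 32 + 89.2 = 121.2→121, 177 + 31.2 = 208.2→208) → #c979d0
60%: (165 + 54 = 219→219, 32 + 133.8 = 165.8→166, 177 + 46.8 = 223.8→224) → #dba6e0

#b74dc1, #c979d0, #dba6e0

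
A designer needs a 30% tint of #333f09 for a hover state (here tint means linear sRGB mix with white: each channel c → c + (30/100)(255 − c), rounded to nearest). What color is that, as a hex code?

#707953

#333f09 is rgb(51, 63, 9).
Per channel, c → c + 0.3(255 − c):
  R: 51 + 61.2 = 112.2 → 112
  G: 63 + 57.6 = 120.6 → 121
  B: 9 + 0.3×(255−9) = 9 + 73.8 = 82.8 → 83
rgb(112, 121, 83) = #707953.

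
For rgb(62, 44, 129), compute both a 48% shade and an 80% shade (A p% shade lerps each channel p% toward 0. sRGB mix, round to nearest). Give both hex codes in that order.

#201743, #0C091A

48% shade:
  R: 62 − 29.76 = 32.24 → 32
  G: 44 − 21.12 = 22.88 → 23
  B: 129 + 0.48×(0−129) = 129 − 61.92 = 67.08 → 67
  → #201743
80% shade:
  R: 62 + 0.8×(0−62) = 62 − 49.6 = 12.4 → 12
  G: 44 + 0.8×(0−44) = 44 − 35.2 = 8.8 → 9
  B: 129 + 0.8×(0−129) = 129 − 103.2 = 25.8 → 26
  → #0C091A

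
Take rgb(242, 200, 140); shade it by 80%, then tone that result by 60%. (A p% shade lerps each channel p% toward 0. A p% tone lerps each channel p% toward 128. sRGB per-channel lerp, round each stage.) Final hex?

#605d58

An 80% shade moves each channel 80% toward 0:
  R: 242 + 0.8×(0−242) = 242 − 193.6 = 48.4 → 48
  G: 200 − 160 = 40 → 40
  B: 140 − 112 = 28 → 28
After the shade: rgb(48, 40, 28) = #30281c.
Lerp each channel 60% toward 128:
  R: 48 + 48 = 96 → 96
  G: 40 + 52.8 = 92.8 → 93
  B: 28 + 0.6×(128−28) = 28 + 60 = 88 → 88
rgb(96, 93, 88) = #605d58.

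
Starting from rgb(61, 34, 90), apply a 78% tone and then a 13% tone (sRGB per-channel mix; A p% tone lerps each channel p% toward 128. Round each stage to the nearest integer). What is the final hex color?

Lerp each channel 78% toward 128:
  R: 61 + 0.78×(128−61) = 61 + 52.26 = 113.26 → 113
  G: 34 + 0.78×(128−34) = 34 + 73.32 = 107.32 → 107
  B: 90 + 0.78×(128−90) = 90 + 29.64 = 119.64 → 120
After the tone: rgb(113, 107, 120) = #716B78.
Per channel, c → c + 0.13(128 − c):
  R: 113 + 1.95 = 114.95 → 115
  G: 107 + 2.73 = 109.73 → 110
  B: 120 + 1.04 = 121.04 → 121
rgb(115, 110, 121) = #736E79.

#736E79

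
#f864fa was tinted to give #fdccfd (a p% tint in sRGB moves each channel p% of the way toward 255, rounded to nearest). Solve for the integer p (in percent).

#f864fa is rgb(248, 100, 250); #fdccfd is rgb(253, 204, 253).
On the G channel (widest range): 204 ≈ 100 + (p/100)(255 − 100), so p ≈ 100×(204 − 100)/(255 − 100) = 10400/155 = 67.10.
p = 67 reproduces all three channels after rounding.

67%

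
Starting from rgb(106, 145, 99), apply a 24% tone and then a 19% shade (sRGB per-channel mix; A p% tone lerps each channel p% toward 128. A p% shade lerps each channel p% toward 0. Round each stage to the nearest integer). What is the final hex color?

#5a7256

Lerp each channel 24% toward 128:
  R: 106 + 0.24×(128−106) = 106 + 5.28 = 111.28 → 111
  G: 145 + 0.24×(128−145) = 145 − 4.08 = 140.92 → 141
  B: 99 + 0.24×(128−99) = 99 + 6.96 = 105.96 → 106
After the tone: rgb(111, 141, 106) = #6f8d6a.
Per channel, c → c + 0.19(0 − c):
  R: 111 + 0.19×(0−111) = 111 − 21.09 = 89.91 → 90
  G: 141 − 26.79 = 114.21 → 114
  B: 106 − 20.14 = 85.86 → 86
rgb(90, 114, 86) = #5a7256.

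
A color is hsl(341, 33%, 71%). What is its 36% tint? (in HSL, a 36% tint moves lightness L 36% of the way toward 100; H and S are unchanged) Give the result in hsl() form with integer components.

L moves 36% from 71 toward 100: 71 + 10.44 = 81.44 → 81.
H and S are unchanged.

hsl(341, 33%, 81%)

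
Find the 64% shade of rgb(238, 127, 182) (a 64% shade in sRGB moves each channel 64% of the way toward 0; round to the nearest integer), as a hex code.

Lerp each channel 64% toward 0:
  R: 238 + 0.64×(0−238) = 238 − 152.32 = 85.68 → 86
  G: 127 − 81.28 = 45.72 → 46
  B: 182 − 116.48 = 65.52 → 66
rgb(86, 46, 66) = #562e42.

#562e42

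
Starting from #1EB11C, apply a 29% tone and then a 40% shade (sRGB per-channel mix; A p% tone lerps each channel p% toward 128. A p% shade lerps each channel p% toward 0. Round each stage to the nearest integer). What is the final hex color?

#1EB11C is rgb(30, 177, 28).
Per channel, c → c + 0.29(128 − c):
  R: 30 + 28.42 = 58.42 → 58
  G: 177 + 0.29×(128−177) = 177 − 14.21 = 162.79 → 163
  B: 28 + 29 = 57 → 57
After the tone: rgb(58, 163, 57) = #3AA339.
Lerp each channel 40% toward 0:
  R: 58 + 0.4×(0−58) = 58 − 23.2 = 34.8 → 35
  G: 163 − 65.2 = 97.8 → 98
  B: 57 + 0.4×(0−57) = 57 − 22.8 = 34.2 → 34
rgb(35, 98, 34) = #236222.

#236222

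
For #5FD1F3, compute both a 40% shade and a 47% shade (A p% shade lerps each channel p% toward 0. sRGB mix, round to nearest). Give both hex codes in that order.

#397D92, #326F81

#5FD1F3 is rgb(95, 209, 243).
40% shade:
  R: 95 − 38 = 57 → 57
  G: 209 + 0.4×(0−209) = 209 − 83.6 = 125.4 → 125
  B: 243 + 0.4×(0−243) = 243 − 97.2 = 145.8 → 146
  → #397D92
47% shade:
  R: 95 + 0.47×(0−95) = 95 − 44.65 = 50.35 → 50
  G: 209 + 0.47×(0−209) = 209 − 98.23 = 110.77 → 111
  B: 243 + 0.47×(0−243) = 243 − 114.21 = 128.79 → 129
  → #326F81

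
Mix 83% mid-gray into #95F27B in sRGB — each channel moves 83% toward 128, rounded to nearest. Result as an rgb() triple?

rgb(132, 147, 127)

#95F27B is rgb(149, 242, 123).
An 83% tone moves each channel 83% toward 128:
  R: 149 − 17.43 = 131.57 → 132
  G: 242 − 94.62 = 147.38 → 147
  B: 123 + 4.15 = 127.15 → 127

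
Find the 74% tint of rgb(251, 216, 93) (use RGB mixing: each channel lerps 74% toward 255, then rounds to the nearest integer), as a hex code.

#fef5d5

Per channel, c → c + 0.74(255 − c):
  R: 251 + 0.74×(255−251) = 251 + 2.96 = 253.96 → 254
  G: 216 + 28.86 = 244.86 → 245
  B: 93 + 0.74×(255−93) = 93 + 119.88 = 212.88 → 213
rgb(254, 245, 213) = #fef5d5.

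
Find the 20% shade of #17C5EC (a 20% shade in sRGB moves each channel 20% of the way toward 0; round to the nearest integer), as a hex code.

#17C5EC is rgb(23, 197, 236).
Lerp each channel 20% toward 0:
  R: 23 − 4.6 = 18.4 → 18
  G: 197 + 0.2×(0−197) = 197 − 39.4 = 157.6 → 158
  B: 236 − 47.2 = 188.8 → 189
rgb(18, 158, 189) = #129EBD.

#129EBD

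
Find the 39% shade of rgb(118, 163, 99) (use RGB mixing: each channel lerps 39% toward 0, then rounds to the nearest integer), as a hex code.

Per channel, c → c + 0.39(0 − c):
  R: 118 + 0.39×(0−118) = 118 − 46.02 = 71.98 → 72
  G: 163 − 63.57 = 99.43 → 99
  B: 99 + 0.39×(0−99) = 99 − 38.61 = 60.39 → 60
rgb(72, 99, 60) = #48633C.

#48633C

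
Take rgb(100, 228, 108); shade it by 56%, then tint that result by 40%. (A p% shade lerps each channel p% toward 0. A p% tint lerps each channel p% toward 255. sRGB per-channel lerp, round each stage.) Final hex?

#80a283

A 56% shade moves each channel 56% toward 0:
  R: 100 + 0.56×(0−100) = 100 − 56 = 44 → 44
  G: 228 + 0.56×(0−228) = 228 − 127.68 = 100.32 → 100
  B: 108 + 0.56×(0−108) = 108 − 60.48 = 47.52 → 48
After the shade: rgb(44, 100, 48) = #2c6430.
Lerp each channel 40% toward 255:
  R: 44 + 84.4 = 128.4 → 128
  G: 100 + 0.4×(255−100) = 100 + 62 = 162 → 162
  B: 48 + 82.8 = 130.8 → 131
rgb(128, 162, 131) = #80a283.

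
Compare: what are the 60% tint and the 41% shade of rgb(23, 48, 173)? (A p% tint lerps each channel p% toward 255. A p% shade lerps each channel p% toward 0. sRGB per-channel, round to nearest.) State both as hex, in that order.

#A2ACDE, #0E1C66

60% tint:
  R: 23 + 0.6×(255−23) = 23 + 139.2 = 162.2 → 162
  G: 48 + 124.2 = 172.2 → 172
  B: 173 + 49.2 = 222.2 → 222
  → #A2ACDE
41% shade:
  R: 23 + 0.41×(0−23) = 23 − 9.43 = 13.57 → 14
  G: 48 − 19.68 = 28.32 → 28
  B: 173 − 70.93 = 102.07 → 102
  → #0E1C66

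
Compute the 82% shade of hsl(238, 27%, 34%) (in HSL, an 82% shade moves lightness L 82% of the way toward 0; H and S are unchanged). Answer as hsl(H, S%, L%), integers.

hsl(238, 27%, 6%)

L moves 82% from 34 toward 0: 34 − 27.88 = 6.12 → 6.
H and S are unchanged.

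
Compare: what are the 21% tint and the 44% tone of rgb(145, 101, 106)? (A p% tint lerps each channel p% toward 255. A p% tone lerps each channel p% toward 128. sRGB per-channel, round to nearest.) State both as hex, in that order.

21% tint:
  R: 145 + 0.21×(255−145) = 145 + 23.1 = 168.1 → 168
  G: 101 + 0.21×(255−101) = 101 + 32.34 = 133.34 → 133
  B: 106 + 0.21×(255−106) = 106 + 31.29 = 137.29 → 137
  → #A88589
44% tone:
  R: 145 + 0.44×(128−145) = 145 − 7.48 = 137.52 → 138
  G: 101 + 0.44×(128−101) = 101 + 11.88 = 112.88 → 113
  B: 106 + 0.44×(128−106) = 106 + 9.68 = 115.68 → 116
  → #8A7174

#A88589, #8A7174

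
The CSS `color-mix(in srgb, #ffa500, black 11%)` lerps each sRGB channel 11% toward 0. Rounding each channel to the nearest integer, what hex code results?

#e39300

#ffa500 is rgb(255, 165, 0).
Lerp each channel 11% toward 0:
  R: 255 − 28.05 = 226.95 → 227
  G: 165 − 18.15 = 146.85 → 147
  B: 0 + 0 = 0 → 0
rgb(227, 147, 0) = #e39300.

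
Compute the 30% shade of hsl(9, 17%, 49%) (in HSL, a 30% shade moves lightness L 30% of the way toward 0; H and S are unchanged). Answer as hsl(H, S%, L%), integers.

hsl(9, 17%, 34%)

L moves 30% from 49 toward 0: 49 − 14.7 = 34.3 → 34.
H and S are unchanged.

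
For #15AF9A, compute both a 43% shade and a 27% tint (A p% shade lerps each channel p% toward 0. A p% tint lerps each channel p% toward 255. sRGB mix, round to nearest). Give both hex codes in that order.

#0C6458, #54C5B5

#15AF9A is rgb(21, 175, 154).
43% shade:
  R: 21 + 0.43×(0−21) = 21 − 9.03 = 11.97 → 12
  G: 175 + 0.43×(0−175) = 175 − 75.25 = 99.75 → 100
  B: 154 + 0.43×(0−154) = 154 − 66.22 = 87.78 → 88
  → #0C6458
27% tint:
  R: 21 + 0.27×(255−21) = 21 + 63.18 = 84.18 → 84
  G: 175 + 0.27×(255−175) = 175 + 21.6 = 196.6 → 197
  B: 154 + 27.27 = 181.27 → 181
  → #54C5B5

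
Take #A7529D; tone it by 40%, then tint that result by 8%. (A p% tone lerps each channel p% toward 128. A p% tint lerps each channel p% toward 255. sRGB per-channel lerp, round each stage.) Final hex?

#9F709A

#A7529D is rgb(167, 82, 157).
A 40% tone moves each channel 40% toward 128:
  R: 167 + 0.4×(128−167) = 167 − 15.6 = 151.4 → 151
  G: 82 + 0.4×(128−82) = 82 + 18.4 = 100.4 → 100
  B: 157 + 0.4×(128−157) = 157 − 11.6 = 145.4 → 145
After the tone: rgb(151, 100, 145) = #976491.
Per channel, c → c + 0.08(255 − c):
  R: 151 + 8.32 = 159.32 → 159
  G: 100 + 12.4 = 112.4 → 112
  B: 145 + 0.08×(255−145) = 145 + 8.8 = 153.8 → 154
rgb(159, 112, 154) = #9F709A.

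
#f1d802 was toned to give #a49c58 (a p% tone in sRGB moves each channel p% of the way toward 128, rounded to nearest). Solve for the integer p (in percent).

68%

#f1d802 is rgb(241, 216, 2); #a49c58 is rgb(164, 156, 88).
On the B channel (widest range): 88 ≈ 2 + (p/100)(128 − 2), so p ≈ 100×(88 − 2)/(128 − 2) = 8600/126 = 68.25.
p = 68 reproduces all three channels after rounding.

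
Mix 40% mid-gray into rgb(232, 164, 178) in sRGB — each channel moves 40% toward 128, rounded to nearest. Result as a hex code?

#BE969E

Lerp each channel 40% toward 128:
  R: 232 + 0.4×(128−232) = 232 − 41.6 = 190.4 → 190
  G: 164 − 14.4 = 149.6 → 150
  B: 178 − 20 = 158 → 158
rgb(190, 150, 158) = #BE969E.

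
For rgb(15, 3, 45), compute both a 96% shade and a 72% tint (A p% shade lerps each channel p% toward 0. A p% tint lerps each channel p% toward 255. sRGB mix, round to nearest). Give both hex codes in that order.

#010002, #BCB8C4

96% shade:
  R: 15 + 0.96×(0−15) = 15 − 14.4 = 0.6 → 1
  G: 3 + 0.96×(0−3) = 3 − 2.88 = 0.12 → 0
  B: 45 + 0.96×(0−45) = 45 − 43.2 = 1.8 → 2
  → #010002
72% tint:
  R: 15 + 0.72×(255−15) = 15 + 172.8 = 187.8 → 188
  G: 3 + 0.72×(255−3) = 3 + 181.44 = 184.44 → 184
  B: 45 + 0.72×(255−45) = 45 + 151.2 = 196.2 → 196
  → #BCB8C4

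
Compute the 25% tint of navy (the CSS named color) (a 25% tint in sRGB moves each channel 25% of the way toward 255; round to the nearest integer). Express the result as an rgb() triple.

CSS navy is rgb(0, 0, 128).
Per channel, c → c + 0.25(255 − c):
  R: 0 + 0.25×(255−0) = 0 + 63.75 = 63.75 → 64
  G: 0 + 63.75 = 63.75 → 64
  B: 128 + 31.75 = 159.75 → 160

rgb(64, 64, 160)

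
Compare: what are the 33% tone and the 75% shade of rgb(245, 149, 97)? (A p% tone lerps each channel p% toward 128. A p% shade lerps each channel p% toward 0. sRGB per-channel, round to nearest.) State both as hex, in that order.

33% tone:
  R: 245 − 38.61 = 206.39 → 206
  G: 149 − 6.93 = 142.07 → 142
  B: 97 + 0.33×(128−97) = 97 + 10.23 = 107.23 → 107
  → #CE8E6B
75% shade:
  R: 245 + 0.75×(0−245) = 245 − 183.75 = 61.25 → 61
  G: 149 + 0.75×(0−149) = 149 − 111.75 = 37.25 → 37
  B: 97 + 0.75×(0−97) = 97 − 72.75 = 24.25 → 24
  → #3D2518

#CE8E6B, #3D2518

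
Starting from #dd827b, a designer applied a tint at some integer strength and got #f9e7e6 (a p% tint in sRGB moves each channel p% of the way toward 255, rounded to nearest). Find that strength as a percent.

81%

#dd827b is rgb(221, 130, 123); #f9e7e6 is rgb(249, 231, 230).
On the B channel (widest range): 230 ≈ 123 + (p/100)(255 − 123), so p ≈ 100×(230 − 123)/(255 − 123) = 10700/132 = 81.06.
p = 81 reproduces all three channels after rounding.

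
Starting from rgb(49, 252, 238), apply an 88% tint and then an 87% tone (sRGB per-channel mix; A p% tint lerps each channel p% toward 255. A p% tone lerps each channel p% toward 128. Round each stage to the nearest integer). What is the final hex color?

An 88% tint moves each channel 88% toward 255:
  R: 49 + 0.88×(255−49) = 49 + 181.28 = 230.28 → 230
  G: 252 + 2.64 = 254.64 → 255
  B: 238 + 0.88×(255−238) = 238 + 14.96 = 252.96 → 253
After the tint: rgb(230, 255, 253) = #E6FFFD.
Per channel, c → c + 0.87(128 − c):
  R: 230 + 0.87×(128−230) = 230 − 88.74 = 141.26 → 141
  G: 255 + 0.87×(128−255) = 255 − 110.49 = 144.51 → 145
  B: 253 + 0.87×(128−253) = 253 − 108.75 = 144.25 → 144
rgb(141, 145, 144) = #8D9190.

#8D9190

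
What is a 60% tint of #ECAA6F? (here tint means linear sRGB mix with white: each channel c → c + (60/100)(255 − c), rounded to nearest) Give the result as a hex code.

#F7DDC5

#ECAA6F is rgb(236, 170, 111).
Lerp each channel 60% toward 255:
  R: 236 + 11.4 = 247.4 → 247
  G: 170 + 0.6×(255−170) = 170 + 51 = 221 → 221
  B: 111 + 0.6×(255−111) = 111 + 86.4 = 197.4 → 197
rgb(247, 221, 197) = #F7DDC5.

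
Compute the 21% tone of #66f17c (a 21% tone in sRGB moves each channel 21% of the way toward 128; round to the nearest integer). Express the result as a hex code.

#6bd97d

#66f17c is rgb(102, 241, 124).
Per channel, c → c + 0.21(128 − c):
  R: 102 + 0.21×(128−102) = 102 + 5.46 = 107.46 → 107
  G: 241 + 0.21×(128−241) = 241 − 23.73 = 217.27 → 217
  B: 124 + 0.84 = 124.84 → 125
rgb(107, 217, 125) = #6bd97d.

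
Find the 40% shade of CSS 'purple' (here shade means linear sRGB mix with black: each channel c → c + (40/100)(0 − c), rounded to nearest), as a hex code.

#4D004D

CSS purple is rgb(128, 0, 128).
Per channel, c → c + 0.4(0 − c):
  R: 128 + 0.4×(0−128) = 128 − 51.2 = 76.8 → 77
  G: 0 + 0 = 0 → 0
  B: 128 − 51.2 = 76.8 → 77
rgb(77, 0, 77) = #4D004D.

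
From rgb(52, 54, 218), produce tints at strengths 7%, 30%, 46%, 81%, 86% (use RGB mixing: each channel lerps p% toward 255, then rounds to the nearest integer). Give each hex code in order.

7%: (52 + 14.21 = 66.21→66, 54 + 14.07 = 68.07→68, 218 + 2.59 = 220.59→221) → #4244DD
30%: (52 + 60.9 = 112.9→113, 54 + 60.3 = 114.3→114, 218 + 11.1 = 229.1→229) → #7172E5
46%: (52 + 93.38 = 145.38→145, 54 + 92.46 = 146.46→146, 218 + 17.02 = 235.02→235) → #9192EB
81%: (52 + 164.43 = 216.43→216, 54 + 162.81 = 216.81→217, 218 + 29.97 = 247.97→248) → #D8D9F8
86%: (52 + 174.58 = 226.58→227, 54 + 172.86 = 226.86→227, 218 + 31.82 = 249.82→250) → #E3E3FA

#4244DD, #7172E5, #9192EB, #D8D9F8, #E3E3FA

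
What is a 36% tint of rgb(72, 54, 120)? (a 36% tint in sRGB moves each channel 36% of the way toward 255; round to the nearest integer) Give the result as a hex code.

A 36% tint moves each channel 36% toward 255:
  R: 72 + 65.88 = 137.88 → 138
  G: 54 + 0.36×(255−54) = 54 + 72.36 = 126.36 → 126
  B: 120 + 48.6 = 168.6 → 169
rgb(138, 126, 169) = #8A7EA9.

#8A7EA9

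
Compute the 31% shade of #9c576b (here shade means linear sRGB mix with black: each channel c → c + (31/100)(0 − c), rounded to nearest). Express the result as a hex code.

#9c576b is rgb(156, 87, 107).
A 31% shade moves each channel 31% toward 0:
  R: 156 − 48.36 = 107.64 → 108
  G: 87 − 26.97 = 60.03 → 60
  B: 107 − 33.17 = 73.83 → 74
rgb(108, 60, 74) = #6c3c4a.

#6c3c4a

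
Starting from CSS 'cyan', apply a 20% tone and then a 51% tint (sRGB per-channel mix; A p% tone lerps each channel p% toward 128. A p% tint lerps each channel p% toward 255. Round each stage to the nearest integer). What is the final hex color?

#8ff3f3

CSS cyan is rgb(0, 255, 255).
Per channel, c → c + 0.2(128 − c):
  R: 0 + 0.2×(128−0) = 0 + 25.6 = 25.6 → 26
  G: 255 + 0.2×(128−255) = 255 − 25.4 = 229.6 → 230
  B: 255 + 0.2×(128−255) = 255 − 25.4 = 229.6 → 230
After the tone: rgb(26, 230, 230) = #1ae6e6.
A 51% tint moves each channel 51% toward 255:
  R: 26 + 0.51×(255−26) = 26 + 116.79 = 142.79 → 143
  G: 230 + 0.51×(255−230) = 230 + 12.75 = 242.75 → 243
  B: 230 + 0.51×(255−230) = 230 + 12.75 = 242.75 → 243
rgb(143, 243, 243) = #8ff3f3.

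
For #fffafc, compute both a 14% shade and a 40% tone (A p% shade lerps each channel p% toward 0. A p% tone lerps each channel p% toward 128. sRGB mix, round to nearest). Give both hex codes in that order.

#fffafc is rgb(255, 250, 252).
14% shade:
  R: 255 − 35.7 = 219.3 → 219
  G: 250 + 0.14×(0−250) = 250 − 35 = 215 → 215
  B: 252 + 0.14×(0−252) = 252 − 35.28 = 216.72 → 217
  → #dbd7d9
40% tone:
  R: 255 + 0.4×(128−255) = 255 − 50.8 = 204.2 → 204
  G: 250 + 0.4×(128−250) = 250 − 48.8 = 201.2 → 201
  B: 252 − 49.6 = 202.4 → 202
  → #ccc9ca

#dbd7d9, #ccc9ca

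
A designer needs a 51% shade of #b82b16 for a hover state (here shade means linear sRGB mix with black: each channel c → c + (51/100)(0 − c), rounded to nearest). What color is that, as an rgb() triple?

#b82b16 is rgb(184, 43, 22).
Lerp each channel 51% toward 0:
  R: 184 + 0.51×(0−184) = 184 − 93.84 = 90.16 → 90
  G: 43 − 21.93 = 21.07 → 21
  B: 22 + 0.51×(0−22) = 22 − 11.22 = 10.78 → 11

rgb(90, 21, 11)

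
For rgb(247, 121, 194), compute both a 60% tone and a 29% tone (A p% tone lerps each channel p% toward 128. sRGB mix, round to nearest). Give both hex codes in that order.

#b07d9a, #d47baf

60% tone:
  R: 247 + 0.6×(128−247) = 247 − 71.4 = 175.6 → 176
  G: 121 + 0.6×(128−121) = 121 + 4.2 = 125.2 → 125
  B: 194 − 39.6 = 154.4 → 154
  → #b07d9a
29% tone:
  R: 247 − 34.51 = 212.49 → 212
  G: 121 + 2.03 = 123.03 → 123
  B: 194 − 19.14 = 174.86 → 175
  → #d47baf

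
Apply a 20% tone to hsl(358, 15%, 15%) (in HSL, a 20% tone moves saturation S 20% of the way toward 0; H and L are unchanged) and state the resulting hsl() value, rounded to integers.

hsl(358, 12%, 15%)

S moves 20% from 15 toward 0: 15 − 3 = 12 → 12.
H and L are unchanged.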